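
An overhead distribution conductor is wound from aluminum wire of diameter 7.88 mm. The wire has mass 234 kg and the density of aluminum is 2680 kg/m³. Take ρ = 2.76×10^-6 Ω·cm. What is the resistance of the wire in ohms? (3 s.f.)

ρ = 2.76×10^-6 Ω·cm = 2.76×10^-8 Ω·m
A = π(d/2)² = π(3.9400e-03 m)² = 4.8769e-05 m²
L = m/(density·A) = 234/(2680×4.8769e-05) = 1790 m
R = ρL/A = (2.76×10^-8)(1790)/(4.8769e-05) = 1.01 Ω

1.01 Ω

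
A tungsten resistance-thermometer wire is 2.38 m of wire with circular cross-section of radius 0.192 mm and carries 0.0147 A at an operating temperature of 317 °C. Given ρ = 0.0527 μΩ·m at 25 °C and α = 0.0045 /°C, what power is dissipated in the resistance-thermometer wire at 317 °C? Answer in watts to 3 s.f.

5.42×10^-4 W

ρ = 0.0527 μΩ·m = 5.27×10^-8 Ω·m
A = πr² = π(1.9200e-04 m)² = 1.158e-07 m²
R₍25₎ = ρL/A = (5.27×10^-8)(2.38)/(1.158e-07) = 1.083 Ω
R₍317₎ = R₍25₎(1 + αΔT) = 1.083 × (1 + 0.0045×292) = 2.506 Ω
P = I²R = (0.0147)² × 2.506 = 5.42×10^-4 W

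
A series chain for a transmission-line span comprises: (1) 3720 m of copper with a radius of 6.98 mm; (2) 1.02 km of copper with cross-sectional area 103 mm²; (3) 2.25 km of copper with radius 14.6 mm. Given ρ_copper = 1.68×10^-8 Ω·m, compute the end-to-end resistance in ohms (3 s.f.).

Seg 1: A = πr² = π(6.9800e-03 m)² = 1.531e-04 m²
R_1 = (1.68×10^-8)(3720)/(1.531e-04) = 0.4083 Ω
Seg 2: A = 103 mm² = 1.030e-04 m²
R_2 = (1.68×10^-8)(1020)/(1.030e-04) = 0.1664 Ω
Seg 3: A = πr² = π(1.4600e-02 m)² = 6.697e-04 m²
R_3 = (1.68×10^-8)(2250)/(6.697e-04) = 0.05645 Ω
R_total = R_1 + R_2 + R_3 = 0.631 Ω

0.631 Ω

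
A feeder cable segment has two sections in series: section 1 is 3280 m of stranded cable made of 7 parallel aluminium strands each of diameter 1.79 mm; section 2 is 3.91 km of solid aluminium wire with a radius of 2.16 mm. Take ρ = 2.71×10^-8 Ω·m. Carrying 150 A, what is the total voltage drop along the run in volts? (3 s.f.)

Section 1: A_strand = π(8.9500e-04)² = 2.516e-06 m²; R₁ = ρL/(N·A_s) = (2.71×10^-8)(3280)/(7×2.516e-06) = 5.046 Ω
Section 2: A = πr² = π(2.1600e-03 m)² = 1.466e-05 m²
R₂ = (2.71×10^-8)(3910)/(1.466e-05) = 7.229 Ω
R = R₁ + R₂ = 12.28 Ω
V = IR = 150 × 12.28 = 1840 V

1840 V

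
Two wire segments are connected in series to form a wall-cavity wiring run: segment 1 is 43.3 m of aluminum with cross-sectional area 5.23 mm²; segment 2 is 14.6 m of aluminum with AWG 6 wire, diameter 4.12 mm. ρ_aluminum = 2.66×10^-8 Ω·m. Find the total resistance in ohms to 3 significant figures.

0.249 Ω

Segment 1: A = 5.23 mm² = 5.230e-06 m²
R₁ = ρL/A = (2.66×10^-8)(43.3)/(5.230e-06) = 0.2202 Ω
Segment 2: A = π(4.12/2 mm)² = π(2.0600e-03 m)² = 1.333e-05 m²
R₂ = (2.66×10^-8)(14.6)/(1.333e-05) = 0.02913 Ω
R = R₁ + R₂ = 0.249 Ω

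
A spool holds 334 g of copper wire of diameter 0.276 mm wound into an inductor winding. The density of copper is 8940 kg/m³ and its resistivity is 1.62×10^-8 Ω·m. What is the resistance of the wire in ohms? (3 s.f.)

169 Ω

A = π(d/2)² = π(1.3800e-04 m)² = 5.9828e-08 m²
L = m/(density·A) = 0.334/(8940×5.9828e-08) = 624.5 m
R = ρL/A = (1.62×10^-8)(624.5)/(5.9828e-08) = 169 Ω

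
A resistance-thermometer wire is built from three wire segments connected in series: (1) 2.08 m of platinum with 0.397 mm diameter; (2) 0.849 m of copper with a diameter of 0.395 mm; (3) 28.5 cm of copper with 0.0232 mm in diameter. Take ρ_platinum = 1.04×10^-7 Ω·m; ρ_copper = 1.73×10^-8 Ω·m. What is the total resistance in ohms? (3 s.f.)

13.5 Ω

Seg 1: A = π(d/2)² = π(1.9850e-04 m)² = 1.238e-07 m²
R_1 = (1.04×10^-7)(2.08)/(1.238e-07) = 1.748 Ω
Seg 2: A = π(d/2)² = π(1.9750e-04 m)² = 1.225e-07 m²
R_2 = (1.73×10^-8)(0.849)/(1.225e-07) = 0.1199 Ω
Seg 3: A = π(d/2)² = π(1.1600e-05 m)² = 4.227e-10 m²
R_3 = (1.73×10^-8)(0.285)/(4.227e-10) = 11.66 Ω
R_total = R_1 + R_2 + R_3 = 13.5 Ω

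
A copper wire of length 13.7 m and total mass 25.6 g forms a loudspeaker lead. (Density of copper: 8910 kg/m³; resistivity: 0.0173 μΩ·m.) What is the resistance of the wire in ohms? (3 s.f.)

ρ = 0.0173 μΩ·m = 1.73×10^-8 Ω·m
A = m/(density·L) = 0.0256/(8910×13.7) = 2.0972e-07 m²
R = ρL/A = (1.73×10^-8)(13.7)/(2.0972e-07) = 1.13 Ω

1.13 Ω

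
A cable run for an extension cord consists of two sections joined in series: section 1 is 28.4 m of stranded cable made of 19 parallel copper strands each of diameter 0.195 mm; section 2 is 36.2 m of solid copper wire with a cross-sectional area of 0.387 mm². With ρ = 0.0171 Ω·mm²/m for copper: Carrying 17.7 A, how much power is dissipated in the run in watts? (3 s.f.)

ρ = 0.0171 Ω·mm²/m = 1.71×10^-8 Ω·m
Section 1: A_strand = π(9.7500e-05)² = 2.986e-08 m²; R₁ = ρL/(N·A_s) = (1.71×10^-8)(28.4)/(19×2.986e-08) = 0.8559 Ω
Section 2: A = 0.387 mm² = 3.870e-07 m²
R₂ = (1.71×10^-8)(36.2)/(3.870e-07) = 1.6 Ω
R = R₁ + R₂ = 2.455 Ω
P = I²R = (17.7)² × 2.455 = 769 W

769 W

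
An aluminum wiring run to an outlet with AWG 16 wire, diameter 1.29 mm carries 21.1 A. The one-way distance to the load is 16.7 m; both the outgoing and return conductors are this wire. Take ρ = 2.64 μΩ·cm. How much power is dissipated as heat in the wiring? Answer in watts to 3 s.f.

ρ = 2.64 μΩ·cm = 2.64×10^-8 Ω·m
A = π(1.29/2 mm)² = π(6.4500e-04 m)² = 1.307e-06 m²
Total conductor length (both ways) L = 2 × 16.7 = 33.4 m
R = ρL/A = (2.64×10^-8)(33.4)/(1.307e-06) = 0.6747 Ω
P = I²R = (21.1)² × 0.6747 = 300 W

300 W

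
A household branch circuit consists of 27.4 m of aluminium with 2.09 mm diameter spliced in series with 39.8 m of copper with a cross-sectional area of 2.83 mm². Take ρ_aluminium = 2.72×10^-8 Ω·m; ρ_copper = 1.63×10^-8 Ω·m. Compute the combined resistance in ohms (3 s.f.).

0.446 Ω

Segment 1: A = π(d/2)² = π(1.0450e-03 m)² = 3.431e-06 m²
R₁ = ρL/A = (2.72×10^-8)(27.4)/(3.431e-06) = 0.2172 Ω
Segment 2: A = 2.83 mm² = 2.830e-06 m²
R₂ = (1.63×10^-8)(39.8)/(2.830e-06) = 0.2292 Ω
R = R₁ + R₂ = 0.446 Ω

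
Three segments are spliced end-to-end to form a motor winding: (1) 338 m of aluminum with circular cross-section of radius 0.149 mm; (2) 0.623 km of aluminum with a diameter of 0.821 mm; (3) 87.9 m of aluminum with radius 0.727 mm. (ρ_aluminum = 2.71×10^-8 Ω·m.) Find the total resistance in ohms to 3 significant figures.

Seg 1: A = πr² = π(1.4900e-04 m)² = 6.975e-08 m²
R_1 = (2.71×10^-8)(338)/(6.975e-08) = 131.3 Ω
Seg 2: A = π(d/2)² = π(4.1050e-04 m)² = 5.294e-07 m²
R_2 = (2.71×10^-8)(623)/(5.294e-07) = 31.89 Ω
Seg 3: A = πr² = π(7.2700e-04 m)² = 1.660e-06 m²
R_3 = (2.71×10^-8)(87.9)/(1.660e-06) = 1.435 Ω
R_total = R_1 + R_2 + R_3 = 165 Ω

165 Ω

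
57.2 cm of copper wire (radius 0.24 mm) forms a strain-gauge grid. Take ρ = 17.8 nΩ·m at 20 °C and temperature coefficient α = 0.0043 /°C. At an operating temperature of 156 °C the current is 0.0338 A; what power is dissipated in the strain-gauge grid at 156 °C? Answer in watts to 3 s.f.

ρ = 17.8 nΩ·m = 1.78×10^-8 Ω·m
A = πr² = π(2.4000e-04 m)² = 1.810e-07 m²
R₍20₎ = ρL/A = (1.78×10^-8)(0.572)/(1.810e-07) = 0.05627 Ω
R₍156₎ = R₍20₎(1 + αΔT) = 0.05627 × (1 + 0.0043×136) = 0.08917 Ω
P = I²R = (0.0338)² × 0.08917 = 1.02×10^-4 W

1.02×10^-4 W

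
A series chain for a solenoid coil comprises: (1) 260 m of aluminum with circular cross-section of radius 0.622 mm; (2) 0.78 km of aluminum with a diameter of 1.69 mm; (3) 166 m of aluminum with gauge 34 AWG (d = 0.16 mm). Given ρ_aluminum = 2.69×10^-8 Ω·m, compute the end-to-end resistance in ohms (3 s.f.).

Seg 1: A = πr² = π(6.2200e-04 m)² = 1.215e-06 m²
R_1 = (2.69×10^-8)(260)/(1.215e-06) = 5.754 Ω
Seg 2: A = π(d/2)² = π(8.4500e-04 m)² = 2.243e-06 m²
R_2 = (2.69×10^-8)(780)/(2.243e-06) = 9.354 Ω
Seg 3: A = π(0.16/2 mm)² = π(8.0000e-05 m)² = 2.011e-08 m²
R_3 = (2.69×10^-8)(166)/(2.011e-08) = 222.1 Ω
R_total = R_1 + R_2 + R_3 = 237 Ω

237 Ω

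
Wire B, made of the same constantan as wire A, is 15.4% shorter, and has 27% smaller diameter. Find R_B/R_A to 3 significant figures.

R ∝ L/d², so R_B/R_A = (1 − 15.4/100) × (1 − 27/100)⁻²
= 0.846 × 1.877 = 1.59

1.59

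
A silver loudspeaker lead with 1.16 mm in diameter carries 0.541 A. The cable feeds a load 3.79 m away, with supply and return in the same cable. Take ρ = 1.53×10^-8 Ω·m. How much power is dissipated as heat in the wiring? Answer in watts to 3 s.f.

0.0321 W

A = π(d/2)² = π(5.8000e-04 m)² = 1.057e-06 m²
Total conductor length (both ways) L = 2 × 3.79 = 7.58 m
R = ρL/A = (1.53×10^-8)(7.58)/(1.057e-06) = 0.1097 Ω
P = I²R = (0.541)² × 0.1097 = 0.0321 W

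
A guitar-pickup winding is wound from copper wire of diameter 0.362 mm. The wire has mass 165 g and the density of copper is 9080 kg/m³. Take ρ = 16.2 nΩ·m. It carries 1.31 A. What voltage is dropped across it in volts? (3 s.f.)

ρ = 16.2 nΩ·m = 1.62×10^-8 Ω·m
A = π(d/2)² = π(1.8100e-04 m)² = 1.0292e-07 m²
L = m/(density·A) = 0.165/(9080×1.0292e-07) = 176.6 m
R = ρL/A = (1.62×10^-8)(176.6)/(1.0292e-07) = 27.79 Ω
V = IR = 1.31 × 27.79 = 36.4 V

36.4 V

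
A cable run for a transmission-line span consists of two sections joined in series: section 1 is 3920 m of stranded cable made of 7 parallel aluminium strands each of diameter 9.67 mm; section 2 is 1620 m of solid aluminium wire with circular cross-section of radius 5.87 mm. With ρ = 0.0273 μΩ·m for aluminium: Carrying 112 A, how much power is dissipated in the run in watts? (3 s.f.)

ρ = 0.0273 μΩ·m = 2.73×10^-8 Ω·m
Section 1: A_strand = π(4.8350e-03)² = 7.344e-05 m²; R₁ = ρL/(N·A_s) = (2.73×10^-8)(3920)/(7×7.344e-05) = 0.2082 Ω
Section 2: A = πr² = π(5.8700e-03 m)² = 1.082e-04 m²
R₂ = (2.73×10^-8)(1620)/(1.082e-04) = 0.4086 Ω
R = R₁ + R₂ = 0.6167 Ω
P = I²R = (112)² × 0.6167 = 7740 W

7740 W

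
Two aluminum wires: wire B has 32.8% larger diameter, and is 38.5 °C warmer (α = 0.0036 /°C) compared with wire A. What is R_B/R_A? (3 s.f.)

R ∝ ρL/d² with ρ ∝ (1+αΔT), so R_B/R_A = (1 + 32.8/100)⁻² × (1 + 0.0036×38.5)
= 0.567 × 1.139 = 0.646

0.646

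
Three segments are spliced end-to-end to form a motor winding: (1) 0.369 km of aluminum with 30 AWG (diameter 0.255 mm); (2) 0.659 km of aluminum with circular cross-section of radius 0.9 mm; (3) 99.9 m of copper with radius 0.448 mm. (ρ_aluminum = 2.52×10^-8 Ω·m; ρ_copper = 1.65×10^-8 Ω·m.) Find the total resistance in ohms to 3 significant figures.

191 Ω

Seg 1: A = π(0.255/2 mm)² = π(1.2750e-04 m)² = 5.107e-08 m²
R_1 = (2.52×10^-8)(369)/(5.107e-08) = 182.1 Ω
Seg 2: A = πr² = π(9.0000e-04 m)² = 2.545e-06 m²
R_2 = (2.52×10^-8)(659)/(2.545e-06) = 6.526 Ω
Seg 3: A = πr² = π(4.4800e-04 m)² = 6.305e-07 m²
R_3 = (1.65×10^-8)(99.9)/(6.305e-07) = 2.614 Ω
R_total = R_1 + R_2 + R_3 = 191 Ω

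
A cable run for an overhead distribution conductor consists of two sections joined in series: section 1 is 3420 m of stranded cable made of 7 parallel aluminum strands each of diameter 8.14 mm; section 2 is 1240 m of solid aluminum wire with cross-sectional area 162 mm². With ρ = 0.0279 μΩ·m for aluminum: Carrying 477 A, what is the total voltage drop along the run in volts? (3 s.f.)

227 V

ρ = 0.0279 μΩ·m = 2.79×10^-8 Ω·m
Section 1: A_strand = π(4.0700e-03)² = 5.204e-05 m²; R₁ = ρL/(N·A_s) = (2.79×10^-8)(3420)/(7×5.204e-05) = 0.2619 Ω
Section 2: A = 162 mm² = 1.620e-04 m²
R₂ = (2.79×10^-8)(1240)/(1.620e-04) = 0.2136 Ω
R = R₁ + R₂ = 0.4755 Ω
V = IR = 477 × 0.4755 = 227 V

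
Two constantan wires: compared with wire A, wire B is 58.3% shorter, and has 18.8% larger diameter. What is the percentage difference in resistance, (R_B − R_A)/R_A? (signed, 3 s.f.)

-70.5%

R ∝ L/d², so R_B/R_A = (1 − 58.3/100) × (1 + 18.8/100)⁻²
= 0.417 × 0.7085 = 0.2955
(R_B − R_A)/R_A = 0.2955 − 1 = -70.5%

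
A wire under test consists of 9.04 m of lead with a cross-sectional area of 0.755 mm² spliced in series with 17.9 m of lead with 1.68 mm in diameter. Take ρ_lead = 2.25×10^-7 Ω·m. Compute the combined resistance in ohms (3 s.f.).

Segment 1: A = 0.755 mm² = 7.550e-07 m²
R₁ = ρL/A = (2.25×10^-7)(9.04)/(7.550e-07) = 2.694 Ω
Segment 2: A = π(d/2)² = π(8.4000e-04 m)² = 2.217e-06 m²
R₂ = (2.25×10^-7)(17.9)/(2.217e-06) = 1.817 Ω
R = R₁ + R₂ = 4.51 Ω

4.51 Ω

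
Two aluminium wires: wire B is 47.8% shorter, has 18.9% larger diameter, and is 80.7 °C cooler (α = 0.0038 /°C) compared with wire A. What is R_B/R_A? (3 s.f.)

0.256

R ∝ ρL/d² with ρ ∝ (1+αΔT), so R_B/R_A = (1 − 47.8/100) × (1 + 18.9/100)⁻² × (1 − 0.0038×80.7)
= 0.522 × 0.7074 × 0.6933 = 0.256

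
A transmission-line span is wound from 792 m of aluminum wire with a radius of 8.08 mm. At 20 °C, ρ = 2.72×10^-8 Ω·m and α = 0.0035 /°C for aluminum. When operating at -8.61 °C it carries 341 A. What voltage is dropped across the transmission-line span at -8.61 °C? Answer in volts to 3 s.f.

A = πr² = π(8.0800e-03 m)² = 2.051e-04 m²
R₍20₎ = ρL/A = (2.72×10^-8)(792)/(2.051e-04) = 0.105 Ω
R₍-8.61₎ = R₍20₎(1 + αΔT) = 0.105 × (1 + 0.0035×-28.6) = 0.09451 Ω
V = IR = 341 × 0.09451 = 32.2 V

32.2 V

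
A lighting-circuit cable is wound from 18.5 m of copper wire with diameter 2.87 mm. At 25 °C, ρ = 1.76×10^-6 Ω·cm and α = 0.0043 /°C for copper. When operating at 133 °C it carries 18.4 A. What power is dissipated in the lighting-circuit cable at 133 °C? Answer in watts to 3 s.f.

ρ = 1.76×10^-6 Ω·cm = 1.76×10^-8 Ω·m
A = π(d/2)² = π(1.4350e-03 m)² = 6.469e-06 m²
R₍25₎ = ρL/A = (1.76×10^-8)(18.5)/(6.469e-06) = 0.05033 Ω
R₍133₎ = R₍25₎(1 + αΔT) = 0.05033 × (1 + 0.0043×108) = 0.0737 Ω
P = I²R = (18.4)² × 0.0737 = 25.0 W

25.0 W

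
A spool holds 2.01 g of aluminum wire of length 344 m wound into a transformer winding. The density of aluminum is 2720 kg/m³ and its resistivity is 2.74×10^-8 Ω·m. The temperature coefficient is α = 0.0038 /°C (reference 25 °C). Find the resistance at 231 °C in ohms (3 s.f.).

7820 Ω

A = m/(density·L) = 0.00201/(2720×344) = 2.1482e-09 m²
R = ρL/A = (2.74×10^-8)(344)/(2.1482e-09) = 4388 Ω
R(231 °C) = 4388 × (1 + 0.0038×206) = 7820 Ω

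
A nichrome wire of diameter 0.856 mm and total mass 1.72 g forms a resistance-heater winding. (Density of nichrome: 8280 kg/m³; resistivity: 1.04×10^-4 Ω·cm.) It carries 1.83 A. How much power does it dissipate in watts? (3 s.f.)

ρ = 1.04×10^-4 Ω·cm = 1.04×10^-6 Ω·m
A = π(d/2)² = π(4.2800e-04 m)² = 5.7549e-07 m²
L = m/(density·A) = 0.00172/(8280×5.7549e-07) = 0.361 m
R = ρL/A = (1.04×10^-6)(0.361)/(5.7549e-07) = 0.6523 Ω
P = I²R = (1.83)² × 0.6523 = 2.18 W

2.18 W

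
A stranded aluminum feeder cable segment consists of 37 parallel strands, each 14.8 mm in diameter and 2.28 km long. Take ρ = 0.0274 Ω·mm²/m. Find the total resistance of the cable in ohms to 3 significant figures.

ρ = 0.0274 Ω·mm²/m = 2.74×10^-8 Ω·m
A_strand = π(7.4000e-03 m)² = 1.720e-04 m²
R_strand = ρL/A = (2.74×10^-8)(2280)/(1.720e-04) = 0.3631 Ω
R_total = R_strand/N = 0.3631/37 = 0.00981 Ω

0.00981 Ω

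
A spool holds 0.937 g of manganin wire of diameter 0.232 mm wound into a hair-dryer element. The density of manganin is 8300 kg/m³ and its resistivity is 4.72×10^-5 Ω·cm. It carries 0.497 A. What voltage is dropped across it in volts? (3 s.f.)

14.8 V

ρ = 4.72×10^-5 Ω·cm = 4.72×10^-7 Ω·m
A = π(d/2)² = π(1.1600e-04 m)² = 4.2273e-08 m²
L = m/(density·A) = 9.370×10^-4/(8300×4.2273e-08) = 2.671 m
R = ρL/A = (4.72×10^-7)(2.671)/(4.2273e-08) = 29.82 Ω
V = IR = 0.497 × 29.82 = 14.8 V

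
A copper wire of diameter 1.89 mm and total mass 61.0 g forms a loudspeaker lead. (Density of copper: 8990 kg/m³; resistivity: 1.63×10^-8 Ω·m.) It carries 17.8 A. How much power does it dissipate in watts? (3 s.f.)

4.45 W

A = π(d/2)² = π(9.4500e-04 m)² = 2.8055e-06 m²
L = m/(density·A) = 0.061/(8990×2.8055e-06) = 2.419 m
R = ρL/A = (1.63×10^-8)(2.419)/(2.8055e-06) = 0.01405 Ω
P = I²R = (17.8)² × 0.01405 = 4.45 W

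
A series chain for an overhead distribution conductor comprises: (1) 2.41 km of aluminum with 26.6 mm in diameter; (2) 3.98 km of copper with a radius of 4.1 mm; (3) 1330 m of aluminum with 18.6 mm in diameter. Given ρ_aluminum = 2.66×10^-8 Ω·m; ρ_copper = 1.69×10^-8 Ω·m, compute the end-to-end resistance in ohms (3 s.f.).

Seg 1: A = π(d/2)² = π(1.3300e-02 m)² = 5.557e-04 m²
R_1 = (2.66×10^-8)(2410)/(5.557e-04) = 0.1154 Ω
Seg 2: A = πr² = π(4.1000e-03 m)² = 5.281e-05 m²
R_2 = (1.69×10^-8)(3980)/(5.281e-05) = 1.274 Ω
Seg 3: A = π(d/2)² = π(9.3000e-03 m)² = 2.717e-04 m²
R_3 = (2.66×10^-8)(1330)/(2.717e-04) = 0.1302 Ω
R_total = R_1 + R_2 + R_3 = 1.52 Ω

1.52 Ω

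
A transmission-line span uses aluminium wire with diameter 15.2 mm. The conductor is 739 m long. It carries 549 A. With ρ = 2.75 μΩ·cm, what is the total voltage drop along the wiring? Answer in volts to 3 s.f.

ρ = 2.75 μΩ·cm = 2.75×10^-8 Ω·m
A = π(d/2)² = π(7.6000e-03 m)² = 1.815e-04 m²
R = ρL/A = (2.75×10^-8)(739)/(1.815e-04) = 0.112 Ω
V = IR = 549 × 0.112 = 61.5 V

61.5 V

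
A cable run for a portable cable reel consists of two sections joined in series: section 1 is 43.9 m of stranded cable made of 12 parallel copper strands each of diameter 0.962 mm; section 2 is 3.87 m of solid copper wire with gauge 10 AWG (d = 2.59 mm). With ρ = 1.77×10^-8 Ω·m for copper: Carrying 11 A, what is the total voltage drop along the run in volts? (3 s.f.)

Section 1: A_strand = π(4.8100e-04)² = 7.268e-07 m²; R₁ = ρL/(N·A_s) = (1.77×10^-8)(43.9)/(12×7.268e-07) = 0.08909 Ω
Section 2: A = π(2.59/2 mm)² = π(1.2950e-03 m)² = 5.269e-06 m²
R₂ = (1.77×10^-8)(3.87)/(5.269e-06) = 0.013 Ω
R = R₁ + R₂ = 0.1021 Ω
V = IR = 11 × 0.1021 = 1.12 V

1.12 V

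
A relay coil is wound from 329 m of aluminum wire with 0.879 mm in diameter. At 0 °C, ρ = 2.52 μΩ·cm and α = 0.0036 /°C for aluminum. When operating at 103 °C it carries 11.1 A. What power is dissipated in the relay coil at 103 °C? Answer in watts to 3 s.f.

2310 W

ρ = 2.52 μΩ·cm = 2.52×10^-8 Ω·m
A = π(d/2)² = π(4.3950e-04 m)² = 6.068e-07 m²
R₍0₎ = ρL/A = (2.52×10^-8)(329)/(6.068e-07) = 13.66 Ω
R₍103₎ = R₍0₎(1 + αΔT) = 13.66 × (1 + 0.0036×103) = 18.73 Ω
P = I²R = (11.1)² × 18.73 = 2310 W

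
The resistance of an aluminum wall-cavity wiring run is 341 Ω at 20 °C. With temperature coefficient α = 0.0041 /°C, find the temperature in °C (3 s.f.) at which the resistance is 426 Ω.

80.8 °C

R = R₀(1 + α(T − T₀)) ⇒ T = T₀ + (R/R₀ − 1)/α
T = 20 + (426/341 − 1)/0.0041 = 20 + (0.2493)/0.0041 = 80.8 °C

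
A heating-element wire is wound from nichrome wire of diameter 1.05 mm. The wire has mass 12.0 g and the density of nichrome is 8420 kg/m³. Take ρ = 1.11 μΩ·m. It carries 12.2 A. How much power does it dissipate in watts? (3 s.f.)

314 W

ρ = 1.11 μΩ·m = 1.11×10^-6 Ω·m
A = π(d/2)² = π(5.2500e-04 m)² = 8.6590e-07 m²
L = m/(density·A) = 0.012/(8420×8.6590e-07) = 1.646 m
R = ρL/A = (1.11×10^-6)(1.646)/(8.6590e-07) = 2.11 Ω
P = I²R = (12.2)² × 2.11 = 314 W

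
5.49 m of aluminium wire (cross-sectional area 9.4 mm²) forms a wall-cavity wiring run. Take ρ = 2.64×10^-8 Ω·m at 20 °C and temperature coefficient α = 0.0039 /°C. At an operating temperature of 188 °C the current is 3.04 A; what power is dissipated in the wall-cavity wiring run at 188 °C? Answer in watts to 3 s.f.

A = 9.4 mm² = 9.400e-06 m²
R₍20₎ = ρL/A = (2.64×10^-8)(5.49)/(9.400e-06) = 0.01542 Ω
R₍188₎ = R₍20₎(1 + αΔT) = 0.01542 × (1 + 0.0039×168) = 0.02552 Ω
P = I²R = (3.04)² × 0.02552 = 0.236 W

0.236 W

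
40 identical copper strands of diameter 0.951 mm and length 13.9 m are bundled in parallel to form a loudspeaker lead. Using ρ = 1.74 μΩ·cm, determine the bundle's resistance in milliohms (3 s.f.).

ρ = 1.74 μΩ·cm = 1.74×10^-8 Ω·m
A_strand = π(4.7550e-04 m)² = 7.103e-07 m²
R_strand = ρL/A = (1.74×10^-8)(13.9)/(7.103e-07) = 0.3405 Ω
R_total = R_strand/N = 0.3405/40 = 8.51 mΩ

8.51 mΩ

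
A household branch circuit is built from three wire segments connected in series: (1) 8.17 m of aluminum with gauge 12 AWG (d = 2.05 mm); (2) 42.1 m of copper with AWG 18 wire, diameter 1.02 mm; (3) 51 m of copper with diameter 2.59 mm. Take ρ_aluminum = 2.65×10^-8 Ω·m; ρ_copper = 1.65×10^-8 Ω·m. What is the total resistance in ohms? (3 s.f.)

Seg 1: A = π(2.05/2 mm)² = π(1.0250e-03 m)² = 3.301e-06 m²
R_1 = (2.65×10^-8)(8.17)/(3.301e-06) = 0.06559 Ω
Seg 2: A = π(1.02/2 mm)² = π(5.1000e-04 m)² = 8.171e-07 m²
R_2 = (1.65×10^-8)(42.1)/(8.171e-07) = 0.8501 Ω
Seg 3: A = π(d/2)² = π(1.2950e-03 m)² = 5.269e-06 m²
R_3 = (1.65×10^-8)(51)/(5.269e-06) = 0.1597 Ω
R_total = R_1 + R_2 + R_3 = 1.08 Ω

1.08 Ω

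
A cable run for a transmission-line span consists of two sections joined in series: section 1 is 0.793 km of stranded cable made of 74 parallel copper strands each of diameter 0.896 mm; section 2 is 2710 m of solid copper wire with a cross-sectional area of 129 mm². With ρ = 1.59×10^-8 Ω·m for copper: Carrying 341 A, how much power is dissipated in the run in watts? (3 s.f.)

70300 W

Section 1: A_strand = π(4.4800e-04)² = 6.305e-07 m²; R₁ = ρL/(N·A_s) = (1.59×10^-8)(793)/(74×6.305e-07) = 0.2702 Ω
Section 2: A = 129 mm² = 1.290e-04 m²
R₂ = (1.59×10^-8)(2710)/(1.290e-04) = 0.334 Ω
R = R₁ + R₂ = 0.6043 Ω
P = I²R = (341)² × 0.6043 = 70300 W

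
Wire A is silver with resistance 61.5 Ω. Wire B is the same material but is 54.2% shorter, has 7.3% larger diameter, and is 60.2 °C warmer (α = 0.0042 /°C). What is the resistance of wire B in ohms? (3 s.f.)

R ∝ ρL/d² with ρ ∝ (1+αΔT), so R_B/R_A = (1 − 54.2/100) × (1 + 7.3/100)⁻² × (1 + 0.0042×60.2)
= 0.458 × 0.8686 × 1.253 = 0.4984
R_B = 0.4984 × 61.5 = 30.7 Ω

30.7 Ω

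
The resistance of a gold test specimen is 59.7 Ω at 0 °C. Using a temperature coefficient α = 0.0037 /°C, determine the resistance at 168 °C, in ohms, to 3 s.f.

ΔT = 168 − 0 = 168 °C
R = R₀(1 + αΔT) = 59.7 × (1 + 0.0037×168) = 59.7 × 1.622 = 96.8 Ω

96.8 Ω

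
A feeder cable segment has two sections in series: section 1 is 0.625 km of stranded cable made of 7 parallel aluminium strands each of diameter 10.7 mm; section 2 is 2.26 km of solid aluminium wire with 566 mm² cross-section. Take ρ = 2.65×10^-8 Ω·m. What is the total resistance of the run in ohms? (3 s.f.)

0.132 Ω

Section 1: A_strand = π(5.3500e-03)² = 8.992e-05 m²; R₁ = ρL/(N·A_s) = (2.65×10^-8)(625)/(7×8.992e-05) = 0.02631 Ω
Section 2: A = 566 mm² = 5.660e-04 m²
R₂ = (2.65×10^-8)(2260)/(5.660e-04) = 0.1058 Ω
R = R₁ + R₂ = 0.132 Ω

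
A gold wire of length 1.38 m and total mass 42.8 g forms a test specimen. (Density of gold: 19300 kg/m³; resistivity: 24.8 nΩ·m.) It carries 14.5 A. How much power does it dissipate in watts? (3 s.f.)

ρ = 24.8 nΩ·m = 2.48×10^-8 Ω·m
A = m/(density·L) = 0.0428/(19300×1.38) = 1.6070e-06 m²
R = ρL/A = (2.48×10^-8)(1.38)/(1.6070e-06) = 0.0213 Ω
P = I²R = (14.5)² × 0.0213 = 4.48 W

4.48 W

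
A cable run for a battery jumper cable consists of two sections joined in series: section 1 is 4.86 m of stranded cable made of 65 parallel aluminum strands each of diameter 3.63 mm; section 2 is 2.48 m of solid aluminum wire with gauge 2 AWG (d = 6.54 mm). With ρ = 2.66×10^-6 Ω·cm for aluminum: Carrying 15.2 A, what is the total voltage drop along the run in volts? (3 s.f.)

ρ = 2.66×10^-6 Ω·cm = 2.66×10^-8 Ω·m
Section 1: A_strand = π(1.8150e-03)² = 1.035e-05 m²; R₁ = ρL/(N·A_s) = (2.66×10^-8)(4.86)/(65×1.035e-05) = 1.922×10^-4 Ω
Section 2: A = π(6.54/2 mm)² = π(3.2700e-03 m)² = 3.359e-05 m²
R₂ = (2.66×10^-8)(2.48)/(3.359e-05) = 0.001964 Ω
R = R₁ + R₂ = 0.002156 Ω
V = IR = 15.2 × 0.002156 = 0.0328 V

0.0328 V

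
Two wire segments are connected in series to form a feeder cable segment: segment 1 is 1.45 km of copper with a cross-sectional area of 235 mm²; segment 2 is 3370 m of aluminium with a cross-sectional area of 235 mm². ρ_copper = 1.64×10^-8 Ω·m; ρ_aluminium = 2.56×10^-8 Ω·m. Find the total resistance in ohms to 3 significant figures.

0.468 Ω

Segment 1: A = 235 mm² = 2.350e-04 m²
R₁ = ρL/A = (1.64×10^-8)(1450)/(2.350e-04) = 0.1012 Ω
R₂ = (2.56×10^-8)(3370)/(2.350e-04) = 0.3671 Ω
R = R₁ + R₂ = 0.468 Ω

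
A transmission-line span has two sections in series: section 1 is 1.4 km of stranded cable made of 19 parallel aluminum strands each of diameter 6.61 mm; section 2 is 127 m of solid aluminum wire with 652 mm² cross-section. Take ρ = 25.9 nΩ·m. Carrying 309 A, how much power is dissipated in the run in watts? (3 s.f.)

5790 W

ρ = 25.9 nΩ·m = 2.59×10^-8 Ω·m
Section 1: A_strand = π(3.3050e-03)² = 3.432e-05 m²; R₁ = ρL/(N·A_s) = (2.59×10^-8)(1400)/(19×3.432e-05) = 0.05561 Ω
Section 2: A = 652 mm² = 6.520e-04 m²
R₂ = (2.59×10^-8)(127)/(6.520e-04) = 0.005045 Ω
R = R₁ + R₂ = 0.06066 Ω
P = I²R = (309)² × 0.06066 = 5790 W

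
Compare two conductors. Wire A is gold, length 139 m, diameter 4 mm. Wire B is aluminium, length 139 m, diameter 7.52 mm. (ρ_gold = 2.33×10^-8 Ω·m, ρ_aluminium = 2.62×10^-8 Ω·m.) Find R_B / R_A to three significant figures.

0.318

R ∝ ρL/d², so R_B/R_A = (ρ_B/ρ_A) × (d_A/d_B)²
= (2.62×10^-8/2.33×10^-8) × (4/7.52)² = 0.318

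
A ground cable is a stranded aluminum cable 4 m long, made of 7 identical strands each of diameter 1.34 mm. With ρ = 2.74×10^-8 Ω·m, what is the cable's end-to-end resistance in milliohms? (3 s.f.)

A_strand = π(6.7000e-04 m)² = 1.410e-06 m²
R_strand = ρL/A = (2.74×10^-8)(4)/(1.410e-06) = 0.07772 Ω
R_total = R_strand/N = 0.07772/7 = 11.1 mΩ

11.1 mΩ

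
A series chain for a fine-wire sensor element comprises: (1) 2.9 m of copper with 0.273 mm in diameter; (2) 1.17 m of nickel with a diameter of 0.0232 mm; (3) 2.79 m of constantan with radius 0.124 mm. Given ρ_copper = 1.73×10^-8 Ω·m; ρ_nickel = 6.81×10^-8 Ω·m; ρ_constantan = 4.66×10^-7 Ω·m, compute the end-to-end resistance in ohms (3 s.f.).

Seg 1: A = π(d/2)² = π(1.3650e-04 m)² = 5.853e-08 m²
R_1 = (1.73×10^-8)(2.9)/(5.853e-08) = 0.8571 Ω
Seg 2: A = π(d/2)² = π(1.1600e-05 m)² = 4.227e-10 m²
R_2 = (6.81×10^-8)(1.17)/(4.227e-10) = 188.5 Ω
Seg 3: A = πr² = π(1.2400e-04 m)² = 4.831e-08 m²
R_3 = (4.66×10^-7)(2.79)/(4.831e-08) = 26.92 Ω
R_total = R_1 + R_2 + R_3 = 216 Ω

216 Ω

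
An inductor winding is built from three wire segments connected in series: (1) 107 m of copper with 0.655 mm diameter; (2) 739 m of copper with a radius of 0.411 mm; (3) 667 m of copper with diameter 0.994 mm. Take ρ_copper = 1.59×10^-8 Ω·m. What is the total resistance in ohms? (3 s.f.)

Seg 1: A = π(d/2)² = π(3.2750e-04 m)² = 3.370e-07 m²
R_1 = (1.59×10^-8)(107)/(3.370e-07) = 5.049 Ω
Seg 2: A = πr² = π(4.1100e-04 m)² = 5.307e-07 m²
R_2 = (1.59×10^-8)(739)/(5.307e-07) = 22.14 Ω
Seg 3: A = π(d/2)² = π(4.9700e-04 m)² = 7.760e-07 m²
R_3 = (1.59×10^-8)(667)/(7.760e-07) = 13.67 Ω
R_total = R_1 + R_2 + R_3 = 40.9 Ω

40.9 Ω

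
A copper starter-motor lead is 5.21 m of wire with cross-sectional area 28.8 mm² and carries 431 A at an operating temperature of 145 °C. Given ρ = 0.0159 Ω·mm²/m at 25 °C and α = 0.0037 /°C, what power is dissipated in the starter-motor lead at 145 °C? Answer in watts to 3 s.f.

772 W

ρ = 0.0159 Ω·mm²/m = 1.59×10^-8 Ω·m
A = 28.8 mm² = 2.880e-05 m²
R₍25₎ = ρL/A = (1.59×10^-8)(5.21)/(2.880e-05) = 0.002876 Ω
R₍145₎ = R₍25₎(1 + αΔT) = 0.002876 × (1 + 0.0037×120) = 0.004153 Ω
P = I²R = (431)² × 0.004153 = 772 W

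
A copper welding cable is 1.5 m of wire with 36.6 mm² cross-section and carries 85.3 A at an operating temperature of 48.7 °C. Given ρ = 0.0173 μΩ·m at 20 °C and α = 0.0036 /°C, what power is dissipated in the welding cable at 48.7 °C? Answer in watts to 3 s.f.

5.69 W

ρ = 0.0173 μΩ·m = 1.73×10^-8 Ω·m
A = 36.6 mm² = 3.660e-05 m²
R₍20₎ = ρL/A = (1.73×10^-8)(1.5)/(3.660e-05) = 7.090×10^-4 Ω
R₍48.7₎ = R₍20₎(1 + αΔT) = 7.090×10^-4 × (1 + 0.0036×28.7) = 7.823×10^-4 Ω
P = I²R = (85.3)² × 7.823×10^-4 = 5.69 W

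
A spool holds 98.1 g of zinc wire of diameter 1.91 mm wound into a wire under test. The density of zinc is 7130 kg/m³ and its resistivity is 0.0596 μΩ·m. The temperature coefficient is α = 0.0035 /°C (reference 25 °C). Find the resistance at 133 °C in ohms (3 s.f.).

0.138 Ω

ρ = 0.0596 μΩ·m = 5.96×10^-8 Ω·m
A = π(d/2)² = π(9.5500e-04 m)² = 2.8652e-06 m²
L = m/(density·A) = 0.0981/(7130×2.8652e-06) = 4.802 m
R = ρL/A = (5.96×10^-8)(4.802)/(2.8652e-06) = 0.09989 Ω
R(133 °C) = 0.09989 × (1 + 0.0035×108) = 0.138 Ω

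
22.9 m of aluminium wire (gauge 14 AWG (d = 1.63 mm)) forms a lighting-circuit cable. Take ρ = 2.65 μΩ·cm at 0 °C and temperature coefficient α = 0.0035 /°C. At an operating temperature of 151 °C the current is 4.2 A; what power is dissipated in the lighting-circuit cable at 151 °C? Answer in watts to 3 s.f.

ρ = 2.65 μΩ·cm = 2.65×10^-8 Ω·m
A = π(1.63/2 mm)² = π(8.1500e-04 m)² = 2.087e-06 m²
R₍0₎ = ρL/A = (2.65×10^-8)(22.9)/(2.087e-06) = 0.2908 Ω
R₍151₎ = R₍0₎(1 + αΔT) = 0.2908 × (1 + 0.0035×151) = 0.4445 Ω
P = I²R = (4.2)² × 0.4445 = 7.84 W

7.84 W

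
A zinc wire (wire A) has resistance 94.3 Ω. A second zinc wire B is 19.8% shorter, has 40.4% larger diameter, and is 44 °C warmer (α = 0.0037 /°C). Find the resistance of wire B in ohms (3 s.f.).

44.6 Ω

R ∝ ρL/d² with ρ ∝ (1+αΔT), so R_B/R_A = (1 − 19.8/100) × (1 + 40.4/100)⁻² × (1 + 0.0037×44)
= 0.802 × 0.5073 × 1.163 = 0.4731
R_B = 0.4731 × 94.3 = 44.6 Ω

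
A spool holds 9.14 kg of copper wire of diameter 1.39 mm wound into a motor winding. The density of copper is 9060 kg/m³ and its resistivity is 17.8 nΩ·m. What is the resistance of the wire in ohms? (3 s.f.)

ρ = 17.8 nΩ·m = 1.78×10^-8 Ω·m
A = π(d/2)² = π(6.9500e-04 m)² = 1.5175e-06 m²
L = m/(density·A) = 9.14/(9060×1.5175e-06) = 664.8 m
R = ρL/A = (1.78×10^-8)(664.8)/(1.5175e-06) = 7.80 Ω

7.80 Ω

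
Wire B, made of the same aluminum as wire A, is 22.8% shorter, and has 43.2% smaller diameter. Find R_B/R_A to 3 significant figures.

2.39

R ∝ L/d², so R_B/R_A = (1 − 22.8/100) × (1 − 43.2/100)⁻²
= 0.772 × 3.1 = 2.39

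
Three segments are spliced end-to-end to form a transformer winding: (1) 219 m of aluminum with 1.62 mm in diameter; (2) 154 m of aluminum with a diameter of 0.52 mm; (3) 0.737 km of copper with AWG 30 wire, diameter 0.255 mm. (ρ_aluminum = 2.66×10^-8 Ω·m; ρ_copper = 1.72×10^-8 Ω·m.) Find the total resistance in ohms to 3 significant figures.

270 Ω

Seg 1: A = π(d/2)² = π(8.1000e-04 m)² = 2.061e-06 m²
R_1 = (2.66×10^-8)(219)/(2.061e-06) = 2.826 Ω
Seg 2: A = π(d/2)² = π(2.6000e-04 m)² = 2.124e-07 m²
R_2 = (2.66×10^-8)(154)/(2.124e-07) = 19.29 Ω
Seg 3: A = π(0.255/2 mm)² = π(1.2750e-04 m)² = 5.107e-08 m²
R_3 = (1.72×10^-8)(737)/(5.107e-08) = 248.2 Ω
R_total = R_1 + R_2 + R_3 = 270 Ω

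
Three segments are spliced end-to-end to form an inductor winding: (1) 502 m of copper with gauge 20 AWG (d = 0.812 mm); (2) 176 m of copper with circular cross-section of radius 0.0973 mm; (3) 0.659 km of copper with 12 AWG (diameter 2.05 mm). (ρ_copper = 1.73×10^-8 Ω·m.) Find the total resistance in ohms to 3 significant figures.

Seg 1: A = π(0.812/2 mm)² = π(4.0600e-04 m)² = 5.178e-07 m²
R_1 = (1.73×10^-8)(502)/(5.178e-07) = 16.77 Ω
Seg 2: A = πr² = π(9.7300e-05 m)² = 2.974e-08 m²
R_2 = (1.73×10^-8)(176)/(2.974e-08) = 102.4 Ω
Seg 3: A = π(2.05/2 mm)² = π(1.0250e-03 m)² = 3.301e-06 m²
R_3 = (1.73×10^-8)(659)/(3.301e-06) = 3.454 Ω
R_total = R_1 + R_2 + R_3 = 123 Ω

123 Ω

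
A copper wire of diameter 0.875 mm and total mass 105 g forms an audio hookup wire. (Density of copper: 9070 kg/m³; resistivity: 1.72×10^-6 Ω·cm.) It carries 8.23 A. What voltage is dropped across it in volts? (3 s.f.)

4.53 V

ρ = 1.72×10^-6 Ω·cm = 1.72×10^-8 Ω·m
A = π(d/2)² = π(4.3750e-04 m)² = 6.0132e-07 m²
L = m/(density·A) = 0.105/(9070×6.0132e-07) = 19.25 m
R = ρL/A = (1.72×10^-8)(19.25)/(6.0132e-07) = 0.5507 Ω
V = IR = 8.23 × 0.5507 = 4.53 V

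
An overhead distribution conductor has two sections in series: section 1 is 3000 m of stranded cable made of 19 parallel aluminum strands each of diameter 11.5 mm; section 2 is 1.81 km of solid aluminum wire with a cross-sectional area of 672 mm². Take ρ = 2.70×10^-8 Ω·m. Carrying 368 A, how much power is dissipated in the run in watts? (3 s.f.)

15400 W

Section 1: A_strand = π(5.7500e-03)² = 1.039e-04 m²; R₁ = ρL/(N·A_s) = (2.70×10^-8)(3000)/(19×1.039e-04) = 0.04104 Ω
Section 2: A = 672 mm² = 6.720e-04 m²
R₂ = (2.70×10^-8)(1810)/(6.720e-04) = 0.07272 Ω
R = R₁ + R₂ = 0.1138 Ω
P = I²R = (368)² × 0.1138 = 15400 W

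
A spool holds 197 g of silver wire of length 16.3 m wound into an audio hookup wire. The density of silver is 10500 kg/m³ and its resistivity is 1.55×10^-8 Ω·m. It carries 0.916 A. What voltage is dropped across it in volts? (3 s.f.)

0.201 V

A = m/(density·L) = 0.197/(10500×16.3) = 1.1510e-06 m²
R = ρL/A = (1.55×10^-8)(16.3)/(1.1510e-06) = 0.2195 Ω
V = IR = 0.916 × 0.2195 = 0.201 V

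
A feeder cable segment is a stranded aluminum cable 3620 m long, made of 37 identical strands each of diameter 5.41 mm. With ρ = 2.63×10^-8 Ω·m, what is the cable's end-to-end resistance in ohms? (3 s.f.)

0.112 Ω

A_strand = π(2.7050e-03 m)² = 2.299e-05 m²
R_strand = ρL/A = (2.63×10^-8)(3620)/(2.299e-05) = 4.142 Ω
R_total = R_strand/N = 4.142/37 = 0.112 Ω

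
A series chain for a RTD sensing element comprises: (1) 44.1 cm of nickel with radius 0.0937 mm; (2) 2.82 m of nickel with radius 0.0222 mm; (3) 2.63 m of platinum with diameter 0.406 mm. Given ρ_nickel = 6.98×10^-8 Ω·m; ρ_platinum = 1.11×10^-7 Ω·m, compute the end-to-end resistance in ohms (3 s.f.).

131 Ω

Seg 1: A = πr² = π(9.3700e-05 m)² = 2.758e-08 m²
R_1 = (6.98×10^-8)(0.441)/(2.758e-08) = 1.116 Ω
Seg 2: A = πr² = π(2.2200e-05 m)² = 1.548e-09 m²
R_2 = (6.98×10^-8)(2.82)/(1.548e-09) = 127.1 Ω
Seg 3: A = π(d/2)² = π(2.0300e-04 m)² = 1.295e-07 m²
R_3 = (1.11×10^-7)(2.63)/(1.295e-07) = 2.255 Ω
R_total = R_1 + R_2 + R_3 = 131 Ω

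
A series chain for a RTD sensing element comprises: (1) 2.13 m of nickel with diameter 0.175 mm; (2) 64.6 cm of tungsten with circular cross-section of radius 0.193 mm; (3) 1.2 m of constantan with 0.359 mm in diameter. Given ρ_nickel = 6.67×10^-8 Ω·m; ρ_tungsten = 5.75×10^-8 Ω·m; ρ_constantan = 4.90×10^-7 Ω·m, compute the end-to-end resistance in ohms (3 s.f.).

Seg 1: A = π(d/2)² = π(8.7500e-05 m)² = 2.405e-08 m²
R_1 = (6.67×10^-8)(2.13)/(2.405e-08) = 5.907 Ω
Seg 2: A = πr² = π(1.9300e-04 m)² = 1.170e-07 m²
R_2 = (5.75×10^-8)(0.646)/(1.170e-07) = 0.3174 Ω
Seg 3: A = π(d/2)² = π(1.7950e-04 m)² = 1.012e-07 m²
R_3 = (4.90×10^-7)(1.2)/(1.012e-07) = 5.809 Ω
R_total = R_1 + R_2 + R_3 = 12.0 Ω

12.0 Ω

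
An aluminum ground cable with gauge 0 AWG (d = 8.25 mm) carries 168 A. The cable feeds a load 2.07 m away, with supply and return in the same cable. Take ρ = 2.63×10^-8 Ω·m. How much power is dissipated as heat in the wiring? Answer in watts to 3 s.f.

57.5 W

A = π(8.25/2 mm)² = π(4.1250e-03 m)² = 5.346e-05 m²
Total conductor length (both ways) L = 2 × 2.07 = 4.14 m
R = ρL/A = (2.63×10^-8)(4.14)/(5.346e-05) = 0.002037 Ω
P = I²R = (168)² × 0.002037 = 57.5 W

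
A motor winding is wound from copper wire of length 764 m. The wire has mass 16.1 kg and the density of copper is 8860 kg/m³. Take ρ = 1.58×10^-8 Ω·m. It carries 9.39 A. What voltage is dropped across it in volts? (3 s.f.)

47.7 V

A = m/(density·L) = 16.1/(8860×764) = 2.3785e-06 m²
R = ρL/A = (1.58×10^-8)(764)/(2.3785e-06) = 5.075 Ω
V = IR = 9.39 × 5.075 = 47.7 V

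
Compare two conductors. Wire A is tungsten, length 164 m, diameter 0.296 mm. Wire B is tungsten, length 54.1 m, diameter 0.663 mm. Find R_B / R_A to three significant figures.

0.0658

R ∝ ρL/d², so R_B/R_A = (L_B/L_A) × (d_A/d_B)²
= (54.1/164) × (0.296/0.663)² = 0.0658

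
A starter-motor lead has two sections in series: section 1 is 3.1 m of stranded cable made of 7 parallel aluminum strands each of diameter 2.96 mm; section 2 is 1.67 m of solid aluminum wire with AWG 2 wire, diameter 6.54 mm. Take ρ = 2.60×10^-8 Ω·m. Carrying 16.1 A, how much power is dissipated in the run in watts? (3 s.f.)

0.769 W

Section 1: A_strand = π(1.4800e-03)² = 6.881e-06 m²; R₁ = ρL/(N·A_s) = (2.60×10^-8)(3.1)/(7×6.881e-06) = 0.001673 Ω
Section 2: A = π(6.54/2 mm)² = π(3.2700e-03 m)² = 3.359e-05 m²
R₂ = (2.60×10^-8)(1.67)/(3.359e-05) = 0.001293 Ω
R = R₁ + R₂ = 0.002966 Ω
P = I²R = (16.1)² × 0.002966 = 0.769 W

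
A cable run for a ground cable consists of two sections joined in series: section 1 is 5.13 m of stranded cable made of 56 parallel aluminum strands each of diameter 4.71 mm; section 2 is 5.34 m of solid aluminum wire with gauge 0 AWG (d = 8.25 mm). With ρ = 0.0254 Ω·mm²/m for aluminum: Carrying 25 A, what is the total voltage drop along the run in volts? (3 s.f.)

ρ = 0.0254 Ω·mm²/m = 2.54×10^-8 Ω·m
Section 1: A_strand = π(2.3550e-03)² = 1.742e-05 m²; R₁ = ρL/(N·A_s) = (2.54×10^-8)(5.13)/(56×1.742e-05) = 1.335×10^-4 Ω
Section 2: A = π(8.25/2 mm)² = π(4.1250e-03 m)² = 5.346e-05 m²
R₂ = (2.54×10^-8)(5.34)/(5.346e-05) = 0.002537 Ω
R = R₁ + R₂ = 0.002671 Ω
V = IR = 25 × 0.002671 = 0.0668 V

0.0668 V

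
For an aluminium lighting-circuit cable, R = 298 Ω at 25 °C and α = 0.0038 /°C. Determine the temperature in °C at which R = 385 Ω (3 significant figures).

102 °C

R = R₀(1 + α(T − T₀)) ⇒ T = T₀ + (R/R₀ − 1)/α
T = 25 + (385/298 − 1)/0.0038 = 25 + (0.2919)/0.0038 = 102 °C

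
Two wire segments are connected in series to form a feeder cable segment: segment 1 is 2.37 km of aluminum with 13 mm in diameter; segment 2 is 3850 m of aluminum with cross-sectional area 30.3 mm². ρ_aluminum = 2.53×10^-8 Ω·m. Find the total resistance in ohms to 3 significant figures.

3.67 Ω

Segment 1: A = π(d/2)² = π(6.5000e-03 m)² = 1.327e-04 m²
R₁ = ρL/A = (2.53×10^-8)(2370)/(1.327e-04) = 0.4517 Ω
Segment 2: A = 30.3 mm² = 3.030e-05 m²
R₂ = (2.53×10^-8)(3850)/(3.030e-05) = 3.215 Ω
R = R₁ + R₂ = 3.67 Ω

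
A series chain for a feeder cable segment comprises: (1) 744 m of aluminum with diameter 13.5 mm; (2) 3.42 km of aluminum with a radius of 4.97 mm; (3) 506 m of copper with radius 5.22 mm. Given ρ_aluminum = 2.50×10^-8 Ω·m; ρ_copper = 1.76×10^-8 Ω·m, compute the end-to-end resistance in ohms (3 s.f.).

1.34 Ω

Seg 1: A = π(d/2)² = π(6.7500e-03 m)² = 1.431e-04 m²
R_1 = (2.50×10^-8)(744)/(1.431e-04) = 0.1299 Ω
Seg 2: A = πr² = π(4.9700e-03 m)² = 7.760e-05 m²
R_2 = (2.50×10^-8)(3420)/(7.760e-05) = 1.102 Ω
Seg 3: A = πr² = π(5.2200e-03 m)² = 8.560e-05 m²
R_3 = (1.76×10^-8)(506)/(8.560e-05) = 0.104 Ω
R_total = R_1 + R_2 + R_3 = 1.34 Ω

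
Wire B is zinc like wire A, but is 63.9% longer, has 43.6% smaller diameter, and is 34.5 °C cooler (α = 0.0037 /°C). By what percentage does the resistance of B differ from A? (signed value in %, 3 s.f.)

349%

R ∝ ρL/d² with ρ ∝ (1+αΔT), so R_B/R_A = (1 + 63.9/100) × (1 − 43.6/100)⁻² × (1 − 0.0037×34.5)
= 1.639 × 3.144 × 0.8723 = 4.495
(R_B − R_A)/R_A = 4.495 − 1 = 349%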